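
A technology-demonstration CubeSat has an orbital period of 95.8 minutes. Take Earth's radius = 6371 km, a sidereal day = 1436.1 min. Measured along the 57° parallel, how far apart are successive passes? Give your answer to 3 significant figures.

1450 km

T = 95.8 min = 5748.0 s.
Node shift per orbit = (5748.0/86166) × 360° = 24.02°.
Equatorial spacing = 24.02 × 111.2 km/° = 2670 km.
At 57° latitude, spacing = 2670 × cos(57°) = 1454 km.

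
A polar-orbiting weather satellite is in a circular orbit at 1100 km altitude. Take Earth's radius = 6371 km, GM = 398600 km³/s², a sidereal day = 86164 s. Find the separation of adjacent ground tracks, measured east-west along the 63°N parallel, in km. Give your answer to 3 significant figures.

1360 km

Semi-major axis a = 6371 + 1100 = 7471 km. Period T = 2π√(a³/μ) = 2π√(7471³/398600) = 6426.6 s = 107.11 min.
Node shift per orbit = (6426.6/86164) × 360° = 26.85°.
Equatorial spacing = 26.85 × 111.2 km/° = 2986 km.
At 63° latitude, spacing = 2986 × cos(63°) = 1355 km.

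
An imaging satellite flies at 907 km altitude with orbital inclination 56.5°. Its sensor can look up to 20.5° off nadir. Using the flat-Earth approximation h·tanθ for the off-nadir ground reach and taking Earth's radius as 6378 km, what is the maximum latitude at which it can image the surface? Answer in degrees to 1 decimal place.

59.5°

For a prograde orbit the ground track reaches latitude ±i = ±56.5°.
Sensor half-swath on the ground ≈ 907·tan(20.5°) = 339 km = 3.05° of latitude.
Maximum observable latitude ≈ 56.5 + 3.05 = 59.5°.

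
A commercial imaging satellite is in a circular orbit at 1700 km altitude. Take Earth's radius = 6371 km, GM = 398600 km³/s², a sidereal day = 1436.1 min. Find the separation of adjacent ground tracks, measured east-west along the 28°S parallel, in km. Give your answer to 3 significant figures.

2960 km

Semi-major axis a = 6371 + 1700 = 8071 km. Period T = 2π√(a³/μ) = 2π√(8071³/398600) = 7216.1 s = 120.27 min.
Node shift per orbit = (7216.1/86166) × 360° = 30.15°.
Equatorial spacing = 30.15 × 111.2 km/° = 3352 km.
At 28° latitude, spacing = 3352 × cos(28°) = 2960 km.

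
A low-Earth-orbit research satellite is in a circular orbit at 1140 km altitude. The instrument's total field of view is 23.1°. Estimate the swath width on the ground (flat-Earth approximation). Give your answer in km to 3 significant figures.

466 km

Half-angle = 23.1°/2 = 11.55°.
Swath width ≈ 2h·tan(θ/2) = 2 × 1140 × tan(11.55°) = 465.9 km.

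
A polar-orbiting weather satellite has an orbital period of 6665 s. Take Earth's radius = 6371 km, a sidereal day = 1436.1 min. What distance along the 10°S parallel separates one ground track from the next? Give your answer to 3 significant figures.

Node shift per orbit = (6665.0/86166) × 360° = 27.85°.
Equatorial spacing = 27.85 × 111.2 km/° = 3096 km.
At 10° latitude, spacing = 3096 × cos(10°) = 3049 km.

3050 km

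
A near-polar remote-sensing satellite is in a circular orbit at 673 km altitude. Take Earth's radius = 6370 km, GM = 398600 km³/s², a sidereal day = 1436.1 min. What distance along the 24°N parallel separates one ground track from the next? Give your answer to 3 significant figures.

Semi-major axis a = 6370 + 673 = 7043 km. Period T = 2π√(a³/μ) = 2π√(7043³/398600) = 5882.3 s = 98.04 min.
Node shift per orbit = (5882.3/86166) × 360° = 24.58°.
Equatorial spacing = 24.58 × 111.2 km/° = 2732 km.
At 24° latitude, spacing = 2732 × cos(24°) = 2496 km.

2500 km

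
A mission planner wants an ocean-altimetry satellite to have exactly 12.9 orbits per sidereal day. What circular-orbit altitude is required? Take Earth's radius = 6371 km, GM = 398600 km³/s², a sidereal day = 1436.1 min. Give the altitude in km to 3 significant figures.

Required period T = 86166 / 12.9 = 6679.5 s.
From T = 2π√(a³/μ): a = (μ T²/4π²)^(1/3) = (398600 × 6679.5² / 4π²)^(1/3) = 7666 km.
Altitude h = a − R = 7666 − 6371 = 1295 km.

1290 km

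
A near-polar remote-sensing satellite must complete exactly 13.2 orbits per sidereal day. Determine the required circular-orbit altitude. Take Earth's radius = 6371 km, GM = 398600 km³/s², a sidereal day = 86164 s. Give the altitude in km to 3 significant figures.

1180 km

Required period T = 86164 / 13.2 = 6527.6 s.
From T = 2π√(a³/μ): a = (μ T²/4π²)^(1/3) = (398600 × 6527.6² / 4π²)^(1/3) = 7549 km.
Altitude h = a − R = 7549 − 6371 = 1178 km.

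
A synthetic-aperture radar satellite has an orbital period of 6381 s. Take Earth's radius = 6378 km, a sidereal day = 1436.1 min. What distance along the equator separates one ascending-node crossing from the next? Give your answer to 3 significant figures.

During one orbit Earth rotates (6381.0 / 86166) × 360° = 26.66°.
At the equator that is 26.66° × (2π·6378/360) km/° = 26.66 × 111.3 = 2968 km.

2970 km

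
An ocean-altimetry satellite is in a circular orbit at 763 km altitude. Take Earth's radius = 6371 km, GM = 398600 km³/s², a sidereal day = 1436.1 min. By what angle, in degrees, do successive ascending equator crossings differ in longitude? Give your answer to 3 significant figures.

Semi-major axis a = 6371 + 763 = 7134 km. Period T = 2π√(a³/μ) = 2π√(7134³/398600) = 5996.7 s = 99.94 min.
During one orbit Earth rotates (5996.7 / 86166) × 360° = 25.05°.

25.1°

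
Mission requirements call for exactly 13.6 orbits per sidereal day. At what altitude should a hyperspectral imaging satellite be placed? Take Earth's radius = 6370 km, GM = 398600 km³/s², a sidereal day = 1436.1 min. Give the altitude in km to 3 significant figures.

Required period T = 86166 / 13.6 = 6335.7 s.
From T = 2π√(a³/μ): a = (μ T²/4π²)^(1/3) = (398600 × 6335.7² / 4π²)^(1/3) = 7400 km.
Altitude h = a − R = 7400 − 6370 = 1030 km.

1030 km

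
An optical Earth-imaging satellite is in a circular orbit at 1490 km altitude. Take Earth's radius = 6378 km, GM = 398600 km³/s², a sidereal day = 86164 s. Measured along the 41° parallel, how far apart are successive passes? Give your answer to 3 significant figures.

Semi-major axis a = 6378 + 1490 = 7868 km. Period T = 2π√(a³/μ) = 2π√(7868³/398600) = 6945.6 s = 115.76 min.
Node shift per orbit = (6945.6/86164) × 360° = 29.02°.
Equatorial spacing = 29.02 × 111.3 km/° = 3230 km.
At 41° latitude, spacing = 3230 × cos(41°) = 2438 km.

2440 km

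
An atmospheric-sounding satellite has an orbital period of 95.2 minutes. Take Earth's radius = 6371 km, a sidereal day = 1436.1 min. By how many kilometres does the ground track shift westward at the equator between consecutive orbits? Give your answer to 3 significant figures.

T = 95.2 min = 5712.0 s.
During one orbit Earth rotates (5712.0 / 86166) × 360° = 23.86°.
At the equator that is 23.86° × (2π·6371/360) km/° = 23.86 × 111.2 = 2654 km.

2650 km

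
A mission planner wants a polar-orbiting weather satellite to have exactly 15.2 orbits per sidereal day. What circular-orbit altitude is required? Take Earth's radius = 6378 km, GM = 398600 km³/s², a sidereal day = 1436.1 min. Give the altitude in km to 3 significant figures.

494 km

Required period T = 86166 / 15.2 = 5668.8 s.
From T = 2π√(a³/μ): a = (μ T²/4π²)^(1/3) = (398600 × 5668.8² / 4π²)^(1/3) = 6872 km.
Altitude h = a − R = 6872 − 6378 = 494 km.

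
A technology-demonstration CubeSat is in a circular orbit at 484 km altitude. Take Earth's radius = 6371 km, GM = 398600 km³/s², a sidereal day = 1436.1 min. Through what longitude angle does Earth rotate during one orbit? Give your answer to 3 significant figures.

Semi-major axis a = 6371 + 484 = 6855 km. Period T = 2π√(a³/μ) = 2π√(6855³/398600) = 5648.4 s = 94.14 min.
During one orbit Earth rotates (5648.4 / 86166) × 360° = 23.60°.

23.6°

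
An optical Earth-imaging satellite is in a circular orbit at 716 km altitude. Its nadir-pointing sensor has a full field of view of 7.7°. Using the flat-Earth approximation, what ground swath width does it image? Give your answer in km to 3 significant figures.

96.4 km

Half-angle = 7.7°/2 = 3.85°.
Swath width ≈ 2h·tan(θ/2) = 2 × 716 × tan(3.85°) = 96.4 km.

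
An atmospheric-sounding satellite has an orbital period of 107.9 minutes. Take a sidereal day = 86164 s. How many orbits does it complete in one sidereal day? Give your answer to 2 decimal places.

13.31

T = 107.9 min = 6474.0 s.
Orbits per sidereal day = 86164 / 6474.0 = 13.309.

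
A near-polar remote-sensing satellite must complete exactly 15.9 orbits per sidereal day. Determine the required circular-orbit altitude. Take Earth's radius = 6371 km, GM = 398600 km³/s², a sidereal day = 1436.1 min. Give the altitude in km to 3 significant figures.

Required period T = 86166 / 15.9 = 5419.2 s.
From T = 2π√(a³/μ): a = (μ T²/4π²)^(1/3) = (398600 × 5419.2² / 4π²)^(1/3) = 6668 km.
Altitude h = a − R = 6668 − 6371 = 297 km.

297 km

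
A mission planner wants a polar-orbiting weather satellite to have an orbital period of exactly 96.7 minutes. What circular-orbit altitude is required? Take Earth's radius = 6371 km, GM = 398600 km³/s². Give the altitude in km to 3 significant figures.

608 km

T = 96.7 min = 5802.0 s.
From T = 2π√(a³/μ): a = (μ T²/4π²)^(1/3) = (398600 × 5802.0² / 4π²)^(1/3) = 6979 km.
Altitude h = a − R = 6979 − 6371 = 608 km.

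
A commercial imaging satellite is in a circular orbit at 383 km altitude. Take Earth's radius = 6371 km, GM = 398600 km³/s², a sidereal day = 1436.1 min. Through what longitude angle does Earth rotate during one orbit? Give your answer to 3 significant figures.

Semi-major axis a = 6371 + 383 = 6754 km. Period T = 2π√(a³/μ) = 2π√(6754³/398600) = 5524.0 s = 92.07 min.
During one orbit Earth rotates (5524.0 / 86166) × 360° = 23.08°.

23.1°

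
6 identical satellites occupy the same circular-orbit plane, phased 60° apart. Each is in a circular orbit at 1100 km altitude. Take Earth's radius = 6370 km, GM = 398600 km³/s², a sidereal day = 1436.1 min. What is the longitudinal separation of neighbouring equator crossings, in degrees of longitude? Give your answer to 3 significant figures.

4.47°

Semi-major axis a = 6370 + 1100 = 7470 km. Period T = 2π√(a³/μ) = 2π√(7470³/398600) = 6425.3 s = 107.09 min.
Single-satellite node shift = (6425.3/86166) × 360° = 26.84°.
With 6 satellites evenly phased, successive equator crossings are 26.84/6 = 4.474° apart.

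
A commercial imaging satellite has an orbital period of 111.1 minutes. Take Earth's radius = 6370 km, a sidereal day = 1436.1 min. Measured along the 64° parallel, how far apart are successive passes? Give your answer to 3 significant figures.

T = 111.1 min = 6666.0 s.
Node shift per orbit = (6666.0/86166) × 360° = 27.85°.
Equatorial spacing = 27.85 × 111.2 km/° = 3096 km.
At 64° latitude, spacing = 3096 × cos(64°) = 1357 km.

1360 km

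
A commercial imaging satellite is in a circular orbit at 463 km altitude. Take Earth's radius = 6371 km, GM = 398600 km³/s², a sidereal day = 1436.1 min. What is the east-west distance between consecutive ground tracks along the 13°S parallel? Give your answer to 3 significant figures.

Semi-major axis a = 6371 + 463 = 6834 km. Period T = 2π√(a³/μ) = 2π√(6834³/398600) = 5622.4 s = 93.71 min.
Node shift per orbit = (5622.4/86166) × 360° = 23.49°.
Equatorial spacing = 23.49 × 111.2 km/° = 2612 km.
At 13° latitude, spacing = 2612 × cos(13°) = 2545 km.

2550 km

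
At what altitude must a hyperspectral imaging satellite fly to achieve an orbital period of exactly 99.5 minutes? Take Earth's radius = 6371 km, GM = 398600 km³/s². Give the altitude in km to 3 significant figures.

742 km

T = 99.5 min = 5970.0 s.
From T = 2π√(a³/μ): a = (μ T²/4π²)^(1/3) = (398600 × 5970.0² / 4π²)^(1/3) = 7113 km.
Altitude h = a − R = 7113 − 6371 = 742 km.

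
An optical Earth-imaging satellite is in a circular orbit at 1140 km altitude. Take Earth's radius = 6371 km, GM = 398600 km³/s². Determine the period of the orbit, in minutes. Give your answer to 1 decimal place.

Semi-major axis a = 6371 + 1140 = 7511 km. Period T = 2π√(a³/μ) = 2π√(7511³/398600) = 6478.3 s = 107.97 min.

108.0 min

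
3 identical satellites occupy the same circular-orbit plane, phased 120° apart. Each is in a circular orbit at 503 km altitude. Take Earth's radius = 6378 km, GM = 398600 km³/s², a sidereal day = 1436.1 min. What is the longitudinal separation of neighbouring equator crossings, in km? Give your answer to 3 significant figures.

Semi-major axis a = 6378 + 503 = 6881 km. Period T = 2π√(a³/μ) = 2π√(6881³/398600) = 5680.5 s = 94.68 min.
Single-satellite node shift = (5680.5/86166) × 360° = 23.73°.
With 3 satellites evenly phased, successive equator crossings are 23.73/3 = 7.911° apart.
That is 7.911 × 111.3 = 881 km at the equator.

881 km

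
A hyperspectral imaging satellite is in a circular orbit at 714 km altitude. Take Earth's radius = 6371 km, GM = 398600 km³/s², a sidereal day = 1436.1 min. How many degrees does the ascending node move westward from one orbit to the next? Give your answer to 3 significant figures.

24.8°

Semi-major axis a = 6371 + 714 = 7085 km. Period T = 2π√(a³/μ) = 2π√(7085³/398600) = 5935.0 s = 98.92 min.
During one orbit Earth rotates (5935.0 / 86166) × 360° = 24.80°.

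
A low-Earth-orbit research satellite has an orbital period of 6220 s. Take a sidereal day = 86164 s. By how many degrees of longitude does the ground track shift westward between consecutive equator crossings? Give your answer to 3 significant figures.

During one orbit Earth rotates (6220.0 / 86164) × 360° = 25.99°.

26.0°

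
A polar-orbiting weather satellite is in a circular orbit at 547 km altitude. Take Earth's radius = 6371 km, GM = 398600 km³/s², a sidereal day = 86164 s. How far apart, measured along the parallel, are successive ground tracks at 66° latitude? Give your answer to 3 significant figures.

Semi-major axis a = 6371 + 547 = 6918 km. Period T = 2π√(a³/μ) = 2π√(6918³/398600) = 5726.4 s = 95.44 min.
Node shift per orbit = (5726.4/86164) × 360° = 23.93°.
Equatorial spacing = 23.93 × 111.2 km/° = 2660 km.
At 66° latitude, spacing = 2660 × cos(66°) = 1082 km.

1080 km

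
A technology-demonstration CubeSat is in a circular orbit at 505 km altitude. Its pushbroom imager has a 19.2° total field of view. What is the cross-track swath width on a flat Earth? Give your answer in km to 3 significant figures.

171 km

Half-angle = 19.2°/2 = 9.6°.
Swath width ≈ 2h·tan(θ/2) = 2 × 505 × tan(9.6°) = 170.8 km.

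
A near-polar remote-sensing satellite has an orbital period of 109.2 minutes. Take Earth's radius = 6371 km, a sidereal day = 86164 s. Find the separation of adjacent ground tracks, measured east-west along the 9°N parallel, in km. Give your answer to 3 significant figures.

T = 109.2 min = 6552.0 s.
Node shift per orbit = (6552.0/86164) × 360° = 27.37°.
Equatorial spacing = 27.37 × 111.2 km/° = 3044 km.
At 9° latitude, spacing = 3044 × cos(9°) = 3006 km.

3010 km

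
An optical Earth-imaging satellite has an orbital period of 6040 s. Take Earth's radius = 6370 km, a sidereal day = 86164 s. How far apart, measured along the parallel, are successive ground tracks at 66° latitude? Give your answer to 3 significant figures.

Node shift per orbit = (6040.0/86164) × 360° = 25.24°.
Equatorial spacing = 25.24 × 111.2 km/° = 2806 km.
At 66° latitude, spacing = 2806 × cos(66°) = 1141 km.

1140 km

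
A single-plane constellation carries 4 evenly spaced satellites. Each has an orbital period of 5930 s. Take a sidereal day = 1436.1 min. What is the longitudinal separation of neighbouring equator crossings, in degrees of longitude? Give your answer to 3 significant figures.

6.19°

Single-satellite node shift = (5930.0/86166) × 360° = 24.78°.
With 4 satellites evenly phased, successive equator crossings are 24.78/4 = 6.194° apart.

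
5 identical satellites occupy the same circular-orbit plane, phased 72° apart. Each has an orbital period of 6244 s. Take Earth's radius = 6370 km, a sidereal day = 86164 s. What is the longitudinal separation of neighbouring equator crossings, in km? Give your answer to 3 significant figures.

580 km

Single-satellite node shift = (6244.0/86164) × 360° = 26.09°.
With 5 satellites evenly phased, successive equator crossings are 26.09/5 = 5.218° apart.
That is 5.218 × 111.2 = 580 km at the equator.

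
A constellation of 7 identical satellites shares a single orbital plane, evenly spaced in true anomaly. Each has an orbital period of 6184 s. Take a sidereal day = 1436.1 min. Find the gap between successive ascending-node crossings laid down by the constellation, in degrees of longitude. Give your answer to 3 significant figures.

Single-satellite node shift = (6184.0/86166) × 360° = 25.84°.
With 7 satellites evenly phased, successive equator crossings are 25.84/7 = 3.691° apart.

3.69°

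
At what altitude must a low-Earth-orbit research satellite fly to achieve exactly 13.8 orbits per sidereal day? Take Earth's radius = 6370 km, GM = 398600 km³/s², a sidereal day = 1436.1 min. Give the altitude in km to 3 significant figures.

Required period T = 86166 / 13.8 = 6243.9 s.
From T = 2π√(a³/μ): a = (μ T²/4π²)^(1/3) = (398600 × 6243.9² / 4π²)^(1/3) = 7329 km.
Altitude h = a − R = 7329 − 6370 = 959 km.

959 km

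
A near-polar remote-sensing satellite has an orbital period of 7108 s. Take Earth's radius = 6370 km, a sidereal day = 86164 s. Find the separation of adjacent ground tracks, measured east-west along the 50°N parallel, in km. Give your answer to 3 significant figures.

Node shift per orbit = (7108.0/86164) × 360° = 29.70°.
Equatorial spacing = 29.70 × 111.2 km/° = 3302 km.
At 50° latitude, spacing = 3302 × cos(50°) = 2122 km.

2120 km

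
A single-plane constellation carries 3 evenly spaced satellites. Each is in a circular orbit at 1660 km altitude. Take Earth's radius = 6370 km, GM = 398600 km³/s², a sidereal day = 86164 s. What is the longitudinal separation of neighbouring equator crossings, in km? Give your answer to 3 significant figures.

1110 km

Semi-major axis a = 6370 + 1660 = 8030 km. Period T = 2π√(a³/μ) = 2π√(8030³/398600) = 7161.2 s = 119.35 min.
Single-satellite node shift = (7161.2/86164) × 360° = 29.92°.
With 3 satellites evenly phased, successive equator crossings are 29.92/3 = 9.973° apart.
That is 9.973 × 111.2 = 1109 km at the equator.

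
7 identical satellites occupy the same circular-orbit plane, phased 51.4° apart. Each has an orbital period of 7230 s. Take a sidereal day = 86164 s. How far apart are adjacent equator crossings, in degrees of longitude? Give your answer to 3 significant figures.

Single-satellite node shift = (7230.0/86164) × 360° = 30.21°.
With 7 satellites evenly phased, successive equator crossings are 30.21/7 = 4.315° apart.

4.32°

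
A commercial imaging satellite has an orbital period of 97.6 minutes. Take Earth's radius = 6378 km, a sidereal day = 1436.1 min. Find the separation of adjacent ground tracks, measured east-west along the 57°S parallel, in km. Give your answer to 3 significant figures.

T = 97.6 min = 5856.0 s.
Node shift per orbit = (5856.0/86166) × 360° = 24.47°.
Equatorial spacing = 24.47 × 111.3 km/° = 2724 km.
At 57° latitude, spacing = 2724 × cos(57°) = 1483 km.

1480 km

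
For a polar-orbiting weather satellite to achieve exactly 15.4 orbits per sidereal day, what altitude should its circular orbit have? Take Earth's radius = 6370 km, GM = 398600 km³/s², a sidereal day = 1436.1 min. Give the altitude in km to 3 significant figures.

442 km

Required period T = 86166 / 15.4 = 5595.2 s.
From T = 2π√(a³/μ): a = (μ T²/4π²)^(1/3) = (398600 × 5595.2² / 4π²)^(1/3) = 6812 km.
Altitude h = a − R = 6812 − 6370 = 442 km.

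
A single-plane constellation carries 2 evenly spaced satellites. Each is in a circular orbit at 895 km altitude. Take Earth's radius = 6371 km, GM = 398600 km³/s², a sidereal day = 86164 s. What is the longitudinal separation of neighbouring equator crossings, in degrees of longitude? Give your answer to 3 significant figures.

Semi-major axis a = 6371 + 895 = 7266 km. Period T = 2π√(a³/μ) = 2π√(7266³/398600) = 6163.9 s = 102.73 min.
Single-satellite node shift = (6163.9/86164) × 360° = 25.75°.
With 2 satellites evenly phased, successive equator crossings are 25.75/2 = 12.877° apart.

12.9°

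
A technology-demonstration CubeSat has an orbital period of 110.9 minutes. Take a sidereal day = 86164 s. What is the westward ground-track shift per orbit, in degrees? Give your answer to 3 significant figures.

T = 110.9 min = 6654.0 s.
During one orbit Earth rotates (6654.0 / 86164) × 360° = 27.80°.

27.8°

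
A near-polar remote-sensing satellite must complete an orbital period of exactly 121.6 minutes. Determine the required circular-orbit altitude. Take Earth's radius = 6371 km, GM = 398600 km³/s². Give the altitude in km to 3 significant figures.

1760 km

T = 121.6 min = 7296.0 s.
From T = 2π√(a³/μ): a = (μ T²/4π²)^(1/3) = (398600 × 7296.0² / 4π²)^(1/3) = 8130 km.
Altitude h = a − R = 8130 − 6371 = 1759 km.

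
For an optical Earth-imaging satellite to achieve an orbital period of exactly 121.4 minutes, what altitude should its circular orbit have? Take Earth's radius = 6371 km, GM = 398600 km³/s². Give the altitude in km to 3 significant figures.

1750 km

T = 121.4 min = 7284.0 s.
From T = 2π√(a³/μ): a = (μ T²/4π²)^(1/3) = (398600 × 7284.0² / 4π²)^(1/3) = 8122 km.
Altitude h = a − R = 8122 − 6371 = 1751 km.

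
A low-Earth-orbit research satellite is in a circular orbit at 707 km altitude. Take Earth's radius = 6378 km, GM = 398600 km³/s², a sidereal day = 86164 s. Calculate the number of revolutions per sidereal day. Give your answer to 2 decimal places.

14.52

Semi-major axis a = 6378 + 707 = 7085 km. Period T = 2π√(a³/μ) = 2π√(7085³/398600) = 5935.0 s = 98.92 min.
Orbits per sidereal day = 86164 / 5935.0 = 14.518.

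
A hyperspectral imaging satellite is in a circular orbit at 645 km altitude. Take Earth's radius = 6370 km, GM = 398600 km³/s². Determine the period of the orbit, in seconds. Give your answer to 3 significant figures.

Semi-major axis a = 6370 + 645 = 7015 km. Period T = 2π√(a³/μ) = 2π√(7015³/398600) = 5847.3 s = 97.45 min.

5850 seconds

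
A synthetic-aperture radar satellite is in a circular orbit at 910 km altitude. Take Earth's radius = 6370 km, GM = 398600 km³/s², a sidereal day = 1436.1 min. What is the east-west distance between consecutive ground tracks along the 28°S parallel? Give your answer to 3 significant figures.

Semi-major axis a = 6370 + 910 = 7280 km. Period T = 2π√(a³/μ) = 2π√(7280³/398600) = 6181.7 s = 103.03 min.
Node shift per orbit = (6181.7/86166) × 360° = 25.83°.
Equatorial spacing = 25.83 × 111.2 km/° = 2871 km.
At 28° latitude, spacing = 2871 × cos(28°) = 2535 km.

2540 km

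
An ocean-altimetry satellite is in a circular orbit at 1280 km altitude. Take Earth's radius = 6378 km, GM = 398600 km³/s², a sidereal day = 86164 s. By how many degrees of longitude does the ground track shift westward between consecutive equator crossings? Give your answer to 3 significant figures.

Semi-major axis a = 6378 + 1280 = 7658 km. Period T = 2π√(a³/μ) = 2π√(7658³/398600) = 6669.4 s = 111.16 min.
During one orbit Earth rotates (6669.4 / 86164) × 360° = 27.87°.

27.9°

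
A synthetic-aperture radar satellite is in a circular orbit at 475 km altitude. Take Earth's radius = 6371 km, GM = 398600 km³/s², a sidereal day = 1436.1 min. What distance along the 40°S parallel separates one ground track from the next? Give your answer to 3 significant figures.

2010 km

Semi-major axis a = 6371 + 475 = 6846 km. Period T = 2π√(a³/μ) = 2π√(6846³/398600) = 5637.2 s = 93.95 min.
Node shift per orbit = (5637.2/86166) × 360° = 23.55°.
Equatorial spacing = 23.55 × 111.2 km/° = 2619 km.
At 40° latitude, spacing = 2619 × cos(40°) = 2006 km.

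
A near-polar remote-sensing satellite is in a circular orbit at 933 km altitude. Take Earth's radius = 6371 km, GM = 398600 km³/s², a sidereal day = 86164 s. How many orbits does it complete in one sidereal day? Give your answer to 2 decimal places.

13.87

Semi-major axis a = 6371 + 933 = 7304 km. Period T = 2π√(a³/μ) = 2π√(7304³/398600) = 6212.3 s = 103.54 min.
Orbits per sidereal day = 86164 / 6212.3 = 13.870.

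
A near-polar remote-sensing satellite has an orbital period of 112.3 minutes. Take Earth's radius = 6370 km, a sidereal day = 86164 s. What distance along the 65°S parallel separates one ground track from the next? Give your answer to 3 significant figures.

1320 km

T = 112.3 min = 6738.0 s.
Node shift per orbit = (6738.0/86164) × 360° = 28.15°.
Equatorial spacing = 28.15 × 111.2 km/° = 3130 km.
At 65° latitude, spacing = 3130 × cos(65°) = 1323 km.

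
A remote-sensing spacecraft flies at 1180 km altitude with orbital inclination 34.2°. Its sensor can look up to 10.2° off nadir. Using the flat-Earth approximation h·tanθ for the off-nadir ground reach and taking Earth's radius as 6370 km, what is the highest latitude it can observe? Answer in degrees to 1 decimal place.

For a prograde orbit the ground track reaches latitude ±i = ±34.2°.
Sensor half-swath on the ground ≈ 1180·tan(10.2°) = 212 km = 1.91° of latitude.
Maximum observable latitude ≈ 34.2 + 1.91 = 36.1°.

36.1°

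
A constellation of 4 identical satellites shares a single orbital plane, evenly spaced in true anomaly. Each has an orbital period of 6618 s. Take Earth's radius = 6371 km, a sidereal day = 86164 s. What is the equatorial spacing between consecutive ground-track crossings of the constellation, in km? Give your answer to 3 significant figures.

Single-satellite node shift = (6618.0/86164) × 360° = 27.65°.
With 4 satellites evenly phased, successive equator crossings are 27.65/4 = 6.913° apart.
That is 6.913 × 111.2 = 769 km at the equator.

769 km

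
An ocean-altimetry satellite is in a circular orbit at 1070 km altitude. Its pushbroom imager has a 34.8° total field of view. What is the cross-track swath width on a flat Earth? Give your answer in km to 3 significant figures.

Half-angle = 34.8°/2 = 17.4°.
Swath width ≈ 2h·tan(θ/2) = 2 × 1070 × tan(17.4°) = 670.6 km.

671 km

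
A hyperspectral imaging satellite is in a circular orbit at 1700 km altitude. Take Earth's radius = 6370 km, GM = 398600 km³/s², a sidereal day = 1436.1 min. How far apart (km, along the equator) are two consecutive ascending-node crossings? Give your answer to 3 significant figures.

Semi-major axis a = 6370 + 1700 = 8070 km. Period T = 2π√(a³/μ) = 2π√(8070³/398600) = 7214.8 s = 120.25 min.
During one orbit Earth rotates (7214.8 / 86166) × 360° = 30.14°.
At the equator that is 30.14° × (2π·6370/360) km/° = 30.14 × 111.2 = 3351 km.

3350 km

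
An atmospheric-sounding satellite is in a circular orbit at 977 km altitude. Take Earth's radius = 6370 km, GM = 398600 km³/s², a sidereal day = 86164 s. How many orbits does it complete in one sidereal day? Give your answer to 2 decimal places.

13.75

Semi-major axis a = 6370 + 977 = 7347 km. Period T = 2π√(a³/μ) = 2π√(7347³/398600) = 6267.2 s = 104.45 min.
Orbits per sidereal day = 86164 / 6267.2 = 13.748.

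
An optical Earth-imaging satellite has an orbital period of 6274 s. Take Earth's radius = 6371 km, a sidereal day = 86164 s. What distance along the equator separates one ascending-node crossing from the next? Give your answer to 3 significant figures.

2910 km

During one orbit Earth rotates (6274.0 / 86164) × 360° = 26.21°.
At the equator that is 26.21° × (2π·6371/360) km/° = 26.21 × 111.2 = 2915 km.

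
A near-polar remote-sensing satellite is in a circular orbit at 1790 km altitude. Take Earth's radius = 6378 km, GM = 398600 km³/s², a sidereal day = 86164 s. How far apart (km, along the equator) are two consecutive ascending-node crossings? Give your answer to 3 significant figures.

3420 km

Semi-major axis a = 6378 + 1790 = 8168 km. Period T = 2π√(a³/μ) = 2π√(8168³/398600) = 7346.6 s = 122.44 min.
During one orbit Earth rotates (7346.6 / 86164) × 360° = 30.69°.
At the equator that is 30.69° × (2π·6378/360) km/° = 30.69 × 111.3 = 3417 km.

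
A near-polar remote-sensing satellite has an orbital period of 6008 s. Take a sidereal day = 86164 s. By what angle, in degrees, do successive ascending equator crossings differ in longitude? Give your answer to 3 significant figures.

During one orbit Earth rotates (6008.0 / 86164) × 360° = 25.10°.

25.1°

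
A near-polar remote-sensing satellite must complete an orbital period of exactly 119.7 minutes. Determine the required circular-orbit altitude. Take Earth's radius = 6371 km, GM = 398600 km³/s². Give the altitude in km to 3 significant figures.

T = 119.7 min = 7182.0 s.
From T = 2π√(a³/μ): a = (μ T²/4π²)^(1/3) = (398600 × 7182.0² / 4π²)^(1/3) = 8046 km.
Altitude h = a − R = 8046 − 6371 = 1675 km.

1670 km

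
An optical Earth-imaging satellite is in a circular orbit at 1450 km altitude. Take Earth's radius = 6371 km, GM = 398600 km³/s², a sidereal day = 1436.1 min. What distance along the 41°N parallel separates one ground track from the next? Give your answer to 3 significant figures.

Semi-major axis a = 6371 + 1450 = 7821 km. Period T = 2π√(a³/μ) = 2π√(7821³/398600) = 6883.4 s = 114.72 min.
Node shift per orbit = (6883.4/86166) × 360° = 28.76°.
Equatorial spacing = 28.76 × 111.2 km/° = 3198 km.
At 41° latitude, spacing = 3198 × cos(41°) = 2413 km.

2410 km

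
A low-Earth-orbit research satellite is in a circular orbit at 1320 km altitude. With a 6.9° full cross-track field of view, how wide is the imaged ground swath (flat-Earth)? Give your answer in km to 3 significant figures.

Half-angle = 6.9°/2 = 3.45°.
Swath width ≈ 2h·tan(θ/2) = 2 × 1320 × tan(3.45°) = 159.2 km.

159 km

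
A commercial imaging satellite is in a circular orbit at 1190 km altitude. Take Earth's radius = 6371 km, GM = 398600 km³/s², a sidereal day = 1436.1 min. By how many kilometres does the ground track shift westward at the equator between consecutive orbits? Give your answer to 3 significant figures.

Semi-major axis a = 6371 + 1190 = 7561 km. Period T = 2π√(a³/μ) = 2π√(7561³/398600) = 6543.0 s = 109.05 min.
During one orbit Earth rotates (6543.0 / 86166) × 360° = 27.34°.
At the equator that is 27.34° × (2π·6371/360) km/° = 27.34 × 111.2 = 3040 km.

3040 km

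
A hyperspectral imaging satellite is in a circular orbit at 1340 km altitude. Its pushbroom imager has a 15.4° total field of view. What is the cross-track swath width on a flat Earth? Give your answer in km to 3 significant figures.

Half-angle = 15.4°/2 = 7.7°.
Swath width ≈ 2h·tan(θ/2) = 2 × 1340 × tan(7.7°) = 362.4 km.

362 km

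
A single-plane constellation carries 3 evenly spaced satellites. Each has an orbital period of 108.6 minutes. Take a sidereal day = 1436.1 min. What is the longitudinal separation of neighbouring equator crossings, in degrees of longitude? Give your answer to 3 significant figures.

T = 108.6 min = 6516.0 s.
Single-satellite node shift = (6516.0/86166) × 360° = 27.22°.
With 3 satellites evenly phased, successive equator crossings are 27.22/3 = 9.075° apart.

9.07°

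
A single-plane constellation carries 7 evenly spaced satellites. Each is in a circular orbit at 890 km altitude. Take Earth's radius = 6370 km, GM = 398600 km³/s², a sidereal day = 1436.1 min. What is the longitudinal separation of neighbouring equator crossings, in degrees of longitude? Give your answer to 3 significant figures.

3.67°

Semi-major axis a = 6370 + 890 = 7260 km. Period T = 2π√(a³/μ) = 2π√(7260³/398600) = 6156.2 s = 102.60 min.
Single-satellite node shift = (6156.2/86166) × 360° = 25.72°.
With 7 satellites evenly phased, successive equator crossings are 25.72/7 = 3.674° apart.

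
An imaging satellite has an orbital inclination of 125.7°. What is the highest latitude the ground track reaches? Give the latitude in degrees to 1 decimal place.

54.3°

Retrograde orbit: the ground track reaches ±(180° − i) = ±(180 − 125.7) = ±54.3°.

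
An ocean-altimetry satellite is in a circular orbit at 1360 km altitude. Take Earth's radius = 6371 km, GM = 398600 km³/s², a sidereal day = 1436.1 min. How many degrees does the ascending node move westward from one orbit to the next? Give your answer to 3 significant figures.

28.3°

Semi-major axis a = 6371 + 1360 = 7731 km. Period T = 2π√(a³/μ) = 2π√(7731³/398600) = 6765.0 s = 112.75 min.
During one orbit Earth rotates (6765.0 / 86166) × 360° = 28.26°.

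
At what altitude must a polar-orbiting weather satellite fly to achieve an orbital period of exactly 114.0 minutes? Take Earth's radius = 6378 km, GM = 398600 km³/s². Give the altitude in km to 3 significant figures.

T = 114.0 min = 6840.0 s.
From T = 2π√(a³/μ): a = (μ T²/4π²)^(1/3) = (398600 × 6840.0² / 4π²)^(1/3) = 7788 km.
Altitude h = a − R = 7788 − 6378 = 1410 km.

1410 km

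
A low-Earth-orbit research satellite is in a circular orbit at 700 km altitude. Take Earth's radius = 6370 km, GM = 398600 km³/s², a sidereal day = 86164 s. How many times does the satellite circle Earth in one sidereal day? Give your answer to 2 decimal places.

14.56

Semi-major axis a = 6370 + 700 = 7070 km. Period T = 2π√(a³/μ) = 2π√(7070³/398600) = 5916.2 s = 98.60 min.
Orbits per sidereal day = 86164 / 5916.2 = 14.564.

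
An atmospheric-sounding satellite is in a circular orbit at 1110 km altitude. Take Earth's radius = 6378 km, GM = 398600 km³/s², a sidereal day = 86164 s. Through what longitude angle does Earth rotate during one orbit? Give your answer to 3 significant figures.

26.9°

Semi-major axis a = 6378 + 1110 = 7488 km. Period T = 2π√(a³/μ) = 2π√(7488³/398600) = 6448.5 s = 107.48 min.
During one orbit Earth rotates (6448.5 / 86164) × 360° = 26.94°.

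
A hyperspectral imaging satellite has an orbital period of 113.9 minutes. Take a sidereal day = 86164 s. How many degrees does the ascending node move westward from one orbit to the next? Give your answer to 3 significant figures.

28.6°

T = 113.9 min = 6834.0 s.
During one orbit Earth rotates (6834.0 / 86164) × 360° = 28.55°.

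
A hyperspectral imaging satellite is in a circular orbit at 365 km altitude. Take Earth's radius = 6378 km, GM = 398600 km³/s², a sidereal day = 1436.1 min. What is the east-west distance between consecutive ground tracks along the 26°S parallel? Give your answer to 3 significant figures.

2300 km

Semi-major axis a = 6378 + 365 = 6743 km. Period T = 2π√(a³/μ) = 2π√(6743³/398600) = 5510.5 s = 91.84 min.
Node shift per orbit = (5510.5/86166) × 360° = 23.02°.
Equatorial spacing = 23.02 × 111.3 km/° = 2563 km.
At 26° latitude, spacing = 2563 × cos(26°) = 2303 km.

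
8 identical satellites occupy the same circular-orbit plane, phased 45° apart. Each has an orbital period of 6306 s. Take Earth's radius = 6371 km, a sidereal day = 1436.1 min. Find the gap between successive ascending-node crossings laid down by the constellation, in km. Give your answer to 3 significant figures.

Single-satellite node shift = (6306.0/86166) × 360° = 26.35°.
With 8 satellites evenly phased, successive equator crossings are 26.35/8 = 3.293° apart.
That is 3.293 × 111.2 = 366 km at the equator.

366 km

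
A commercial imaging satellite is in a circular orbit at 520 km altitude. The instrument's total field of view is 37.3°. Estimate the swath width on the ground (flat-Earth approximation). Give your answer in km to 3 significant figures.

Half-angle = 37.3°/2 = 18.65°.
Swath width ≈ 2h·tan(θ/2) = 2 × 520 × tan(18.65°) = 351.0 km.

351 km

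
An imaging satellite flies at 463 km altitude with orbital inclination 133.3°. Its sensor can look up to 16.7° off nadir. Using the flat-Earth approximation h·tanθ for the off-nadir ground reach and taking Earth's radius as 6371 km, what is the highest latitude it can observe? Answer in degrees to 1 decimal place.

47.9°

Retrograde orbit: the ground track reaches ±(180° − i) = ±(180 − 133.3) = ±46.7°.
Sensor half-swath on the ground ≈ 463·tan(16.7°) = 139 km = 1.25° of latitude.
Maximum observable latitude ≈ 46.7 + 1.25 = 47.9°.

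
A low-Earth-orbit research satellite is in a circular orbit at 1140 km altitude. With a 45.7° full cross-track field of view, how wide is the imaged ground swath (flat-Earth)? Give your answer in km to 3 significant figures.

961 km

Half-angle = 45.7°/2 = 22.85°.
Swath width ≈ 2h·tan(θ/2) = 2 × 1140 × tan(22.85°) = 960.8 km.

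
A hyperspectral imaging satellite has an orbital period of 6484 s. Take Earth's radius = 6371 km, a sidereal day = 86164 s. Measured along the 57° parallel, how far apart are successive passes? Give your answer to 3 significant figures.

1640 km

Node shift per orbit = (6484.0/86164) × 360° = 27.09°.
Equatorial spacing = 27.09 × 111.2 km/° = 3012 km.
At 57° latitude, spacing = 3012 × cos(57°) = 1641 km.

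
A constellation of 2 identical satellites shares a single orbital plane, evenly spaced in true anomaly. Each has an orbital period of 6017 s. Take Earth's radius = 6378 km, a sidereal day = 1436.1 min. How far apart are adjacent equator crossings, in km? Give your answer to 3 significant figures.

Single-satellite node shift = (6017.0/86166) × 360° = 25.14°.
With 2 satellites evenly phased, successive equator crossings are 25.14/2 = 12.569° apart.
That is 12.569 × 111.3 = 1399 km at the equator.

1400 km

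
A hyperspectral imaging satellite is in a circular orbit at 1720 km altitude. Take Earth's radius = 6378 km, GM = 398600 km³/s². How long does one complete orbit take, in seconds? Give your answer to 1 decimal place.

Semi-major axis a = 6378 + 1720 = 8098 km. Period T = 2π√(a³/μ) = 2π√(8098³/398600) = 7252.3 s = 120.87 min.

7252.3 seconds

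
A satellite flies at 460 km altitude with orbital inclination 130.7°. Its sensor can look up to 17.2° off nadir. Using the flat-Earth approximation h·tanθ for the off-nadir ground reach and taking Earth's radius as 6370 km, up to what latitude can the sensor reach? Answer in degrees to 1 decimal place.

Retrograde orbit: the ground track reaches ±(180° − i) = ±(180 − 130.7) = ±49.3°.
Sensor half-swath on the ground ≈ 460·tan(17.2°) = 142 km = 1.28° of latitude.
Maximum observable latitude ≈ 49.3 + 1.28 = 50.6°.

50.6°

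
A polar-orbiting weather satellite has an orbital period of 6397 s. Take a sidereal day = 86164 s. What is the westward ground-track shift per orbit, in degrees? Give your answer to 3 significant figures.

26.7°

During one orbit Earth rotates (6397.0 / 86164) × 360° = 26.73°.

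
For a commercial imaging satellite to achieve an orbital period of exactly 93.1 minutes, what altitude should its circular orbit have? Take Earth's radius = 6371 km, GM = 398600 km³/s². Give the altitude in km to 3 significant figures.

433 km

T = 93.1 min = 5586.0 s.
From T = 2π√(a³/μ): a = (μ T²/4π²)^(1/3) = (398600 × 5586.0² / 4π²)^(1/3) = 6804 km.
Altitude h = a − R = 6804 − 6371 = 433 km.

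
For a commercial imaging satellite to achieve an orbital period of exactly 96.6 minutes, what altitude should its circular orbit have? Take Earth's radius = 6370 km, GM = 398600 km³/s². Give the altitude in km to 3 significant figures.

T = 96.6 min = 5796.0 s.
From T = 2π√(a³/μ): a = (μ T²/4π²)^(1/3) = (398600 × 5796.0² / 4π²)^(1/3) = 6974 km.
Altitude h = a − R = 6974 − 6370 = 604 km.

604 km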